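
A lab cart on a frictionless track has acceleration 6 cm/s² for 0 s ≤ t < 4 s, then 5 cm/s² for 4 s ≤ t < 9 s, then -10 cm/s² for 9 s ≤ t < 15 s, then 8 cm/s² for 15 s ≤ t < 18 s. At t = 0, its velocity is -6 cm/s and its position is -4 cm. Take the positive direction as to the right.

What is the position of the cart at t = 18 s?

On each constant-a segment, Δv = aΔt and Δx = v₀Δt + ½aΔt²; chain segment to segment.
0–4 s: v starts -6 cm/s; Δx = -6·4 + ½·6·4² = 24 cm; v ends 18 cm/s.
4–9 s: v starts 18 cm/s; Δx = 18·5 + ½·5·5² = 152.5 cm; v ends 43 cm/s.
9–15 s: v starts 43 cm/s; Δx = 43·6 + ½·-10·6² = 78 cm; v ends -17 cm/s.
15–18 s: v starts -17 cm/s; Δx = -17·3 + ½·8·3² = -15 cm; v ends 7 cm/s.
x(18) = -4 + Σ Δx = 235.5 cm.

235.5 cm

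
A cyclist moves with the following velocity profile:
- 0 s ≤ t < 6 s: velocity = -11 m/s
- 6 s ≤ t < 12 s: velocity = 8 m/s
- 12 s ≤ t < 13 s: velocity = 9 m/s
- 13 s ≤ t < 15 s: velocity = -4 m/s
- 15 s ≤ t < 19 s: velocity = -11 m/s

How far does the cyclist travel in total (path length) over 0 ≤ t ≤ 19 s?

175 m

Distance (not displacement) is the total path length: add the absolute areas under v-t.
0–6 s: |-11| × 6 = 66 m
6–12 s: |8| × 6 = 48 m
12–13 s: |9| × 1 = 9 m
13–15 s: |-4| × 2 = 8 m
15–19 s: |-11| × 4 = 44 m
Total distance = 175 m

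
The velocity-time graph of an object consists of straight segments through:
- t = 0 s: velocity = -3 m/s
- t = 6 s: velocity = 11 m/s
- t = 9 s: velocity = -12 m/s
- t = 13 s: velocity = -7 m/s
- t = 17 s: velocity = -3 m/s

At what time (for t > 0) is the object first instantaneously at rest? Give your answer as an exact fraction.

t = 9/7 s

v changes sign on 0–6 s (from -3 to 11); the graph is linear there, so v = 0 at t = 0 + (3)·(6 − 0)/(11 − -3) = 9/7 s.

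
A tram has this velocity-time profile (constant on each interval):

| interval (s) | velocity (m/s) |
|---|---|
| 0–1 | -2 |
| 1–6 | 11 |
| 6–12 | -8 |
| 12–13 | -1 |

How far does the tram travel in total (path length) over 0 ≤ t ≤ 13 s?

106 m

Distance (not displacement) is the total path length: add the absolute areas under v-t.
0–1 s: |-2| × 1 = 2 m
1–6 s: |11| × 5 = 55 m
6–12 s: |-8| × 6 = 48 m
12–13 s: |-1| × 1 = 1 m
Total distance = 106 m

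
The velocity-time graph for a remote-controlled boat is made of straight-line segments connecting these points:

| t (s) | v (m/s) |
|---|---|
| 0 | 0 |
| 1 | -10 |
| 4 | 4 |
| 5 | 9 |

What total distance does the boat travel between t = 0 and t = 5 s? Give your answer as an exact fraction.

Total distance travelled is ∫|v| dt — sum the magnitudes of each area piece.
0–1 s: |½(0 + -10)(1)| = 5 m
1–4 s: v = 0 at t = 22/7 s; triangle areas 75/7 + 12/7 = 87/7 m
4–5 s: |½(4 + 9)(1)| = 6.5 m
Total distance = 335/14 m

335/14 m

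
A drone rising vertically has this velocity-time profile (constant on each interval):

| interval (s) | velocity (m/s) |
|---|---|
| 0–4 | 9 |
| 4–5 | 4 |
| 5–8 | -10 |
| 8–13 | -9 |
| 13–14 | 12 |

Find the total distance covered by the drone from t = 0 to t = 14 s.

127 m

Distance (not displacement) is the total path length: add the absolute areas under v-t.
0–4 s: |9| × 4 = 36 m
4–5 s: |4| × 1 = 4 m
5–8 s: |-10| × 3 = 30 m
8–13 s: |-9| × 5 = 45 m
13–14 s: |12| × 1 = 12 m
Total distance = 127 m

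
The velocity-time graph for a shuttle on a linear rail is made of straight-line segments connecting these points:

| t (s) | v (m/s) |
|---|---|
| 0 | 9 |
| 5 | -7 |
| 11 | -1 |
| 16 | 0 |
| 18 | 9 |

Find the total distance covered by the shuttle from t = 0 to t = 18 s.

55.8125 m

Total distance travelled is ∫|v| dt — sum the magnitudes of each area piece.
0–5 s: v = 0 at t = 2.8125 s; triangle areas 12.65625 + 7.65625 = 20.3125 m
5–11 s: |½(-7 + -1)(6)| = 24 m
11–16 s: |½(-1 + 0)(5)| = 2.5 m
16–18 s: |½(0 + 9)(2)| = 9 m
Total distance = 55.8125 m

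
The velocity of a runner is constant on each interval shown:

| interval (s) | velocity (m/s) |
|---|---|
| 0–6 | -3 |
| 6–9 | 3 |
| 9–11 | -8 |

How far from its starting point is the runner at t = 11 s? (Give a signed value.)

-25 m

Displacement is the signed area under the v-t curve.
0–6 s: -3 × 6 = -18 m
6–9 s: 3 × 3 = 9 m
9–11 s: -8 × 2 = -16 m
Net displacement = -25 m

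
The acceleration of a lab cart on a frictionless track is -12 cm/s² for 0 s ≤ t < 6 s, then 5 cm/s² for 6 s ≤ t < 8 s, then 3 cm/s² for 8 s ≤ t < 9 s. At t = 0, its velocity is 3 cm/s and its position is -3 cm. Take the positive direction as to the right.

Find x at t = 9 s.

-386.5 cm

On each constant-a segment, Δv = aΔt and Δx = v₀Δt + ½aΔt²; chain segment to segment.
0–6 s: v starts 3 cm/s; Δx = 3·6 + ½·-12·6² = -198 cm; v ends -69 cm/s.
6–8 s: v starts -69 cm/s; Δx = -69·2 + ½·5·2² = -128 cm; v ends -59 cm/s.
8–9 s: v starts -59 cm/s; Δx = -59·1 + ½·3·1² = -57.5 cm; v ends -56 cm/s.
x(9) = -3 + Σ Δx = -386.5 cm.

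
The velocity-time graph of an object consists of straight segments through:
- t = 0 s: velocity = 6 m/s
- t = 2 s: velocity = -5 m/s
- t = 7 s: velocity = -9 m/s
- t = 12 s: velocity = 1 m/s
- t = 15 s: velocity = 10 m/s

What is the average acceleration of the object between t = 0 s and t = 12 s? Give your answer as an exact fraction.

Average acceleration = Δv/Δt = (1 − 6)/(12 − 0) = -5/12 m/s².

-5/12 m/s²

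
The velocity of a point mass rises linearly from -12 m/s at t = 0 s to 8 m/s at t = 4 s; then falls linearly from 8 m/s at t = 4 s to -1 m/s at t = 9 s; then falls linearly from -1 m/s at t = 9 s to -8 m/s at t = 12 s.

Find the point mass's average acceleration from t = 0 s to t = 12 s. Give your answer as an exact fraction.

1/3 m/s²

Average acceleration = Δv/Δt = (-8 − -12)/(12 − 0) = 1/3 m/s².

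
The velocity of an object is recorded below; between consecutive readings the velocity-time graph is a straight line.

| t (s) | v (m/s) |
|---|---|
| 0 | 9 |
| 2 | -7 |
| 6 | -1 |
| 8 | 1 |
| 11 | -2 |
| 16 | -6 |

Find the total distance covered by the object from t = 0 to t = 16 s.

47.625 m

Distance (not displacement) is the total path length: add the absolute areas under v-t.
0–2 s: v = 0 at t = 1.125 s; triangle areas 5.0625 + 3.0625 = 8.125 m
2–6 s: |½(-7 + -1)(4)| = 16 m
6–8 s: v = 0 at t = 7 s; triangle areas 0.5 + 0.5 = 1 m
8–11 s: v = 0 at t = 9 s; triangle areas 0.5 + 2 = 2.5 m
11–16 s: |½(-2 + -6)(5)| = 20 m
Total distance = 47.625 m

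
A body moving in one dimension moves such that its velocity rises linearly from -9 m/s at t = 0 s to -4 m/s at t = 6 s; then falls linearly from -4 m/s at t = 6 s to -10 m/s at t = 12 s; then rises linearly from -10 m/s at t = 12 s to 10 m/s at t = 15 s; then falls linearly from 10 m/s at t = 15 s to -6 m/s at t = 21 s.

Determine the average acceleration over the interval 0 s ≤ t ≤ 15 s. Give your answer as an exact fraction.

Average acceleration = Δv/Δt = (10 − -9)/(15 − 0) = 19/15 m/s².

19/15 m/s²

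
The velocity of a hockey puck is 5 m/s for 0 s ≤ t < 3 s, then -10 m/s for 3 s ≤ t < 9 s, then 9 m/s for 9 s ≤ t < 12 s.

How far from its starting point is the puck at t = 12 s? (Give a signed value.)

-18 m

Net displacement equals the area under the velocity-time graph (areas below the axis count negative).
0–3 s: 5 × 3 = 15 m
3–9 s: -10 × 6 = -60 m
9–12 s: 9 × 3 = 27 m
Net displacement = -18 m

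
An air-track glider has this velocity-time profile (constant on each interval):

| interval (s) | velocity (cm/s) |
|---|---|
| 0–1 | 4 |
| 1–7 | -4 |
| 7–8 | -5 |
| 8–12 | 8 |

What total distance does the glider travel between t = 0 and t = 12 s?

Total distance travelled is ∫|v| dt — sum the magnitudes of each area piece.
0–1 s: |4| × 1 = 4 cm
1–7 s: |-4| × 6 = 24 cm
7–8 s: |-5| × 1 = 5 cm
8–12 s: |8| × 4 = 32 cm
Total distance = 65 cm

65 cm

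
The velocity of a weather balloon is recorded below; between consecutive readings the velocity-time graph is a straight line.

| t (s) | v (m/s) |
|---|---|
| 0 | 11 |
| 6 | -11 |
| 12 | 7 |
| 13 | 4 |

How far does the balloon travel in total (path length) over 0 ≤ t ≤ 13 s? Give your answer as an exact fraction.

Total distance travelled is ∫|v| dt — sum the magnitudes of each area piece.
0–6 s: v = 0 at t = 3 s; triangle areas 16.5 + 16.5 = 33 m
6–12 s: v = 0 at t = 29/3 s; triangle areas 121/6 + 49/6 = 85/3 m
12–13 s: |½(7 + 4)(1)| = 5.5 m
Total distance = 401/6 m

401/6 m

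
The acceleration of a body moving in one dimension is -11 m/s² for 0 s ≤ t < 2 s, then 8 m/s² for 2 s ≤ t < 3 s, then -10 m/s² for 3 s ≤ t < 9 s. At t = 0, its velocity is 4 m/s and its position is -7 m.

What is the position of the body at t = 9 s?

-275 m

On each constant-a segment, Δv = aΔt and Δx = v₀Δt + ½aΔt²; chain segment to segment.
0–2 s: v starts 4 m/s; Δx = 4·2 + ½·-11·2² = -14 m; v ends -18 m/s.
2–3 s: v starts -18 m/s; Δx = -18·1 + ½·8·1² = -14 m; v ends -10 m/s.
3–9 s: v starts -10 m/s; Δx = -10·6 + ½·-10·6² = -240 m; v ends -70 m/s.
x(9) = -7 + Σ Δx = -275 m.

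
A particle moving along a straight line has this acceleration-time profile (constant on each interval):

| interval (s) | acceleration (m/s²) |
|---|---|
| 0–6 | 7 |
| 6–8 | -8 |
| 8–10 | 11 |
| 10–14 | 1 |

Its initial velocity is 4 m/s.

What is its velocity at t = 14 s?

56 m/s

Δv equals the area under the a-t graph; then v = v₀ + Δv.
0–6 s: 7 × 6 = 42 m/s
6–8 s: -8 × 2 = -16 m/s
8–10 s: 11 × 2 = 22 m/s
10–14 s: 1 × 4 = 4 m/s
Δv = 52 m/s, so v(14) = 4 + (52) = 56 m/s.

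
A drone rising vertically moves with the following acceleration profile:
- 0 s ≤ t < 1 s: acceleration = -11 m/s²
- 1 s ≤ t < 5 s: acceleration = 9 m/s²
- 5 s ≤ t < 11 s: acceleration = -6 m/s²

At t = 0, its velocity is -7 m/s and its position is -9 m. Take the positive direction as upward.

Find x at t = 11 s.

On each constant-a segment, Δv = aΔt and Δx = v₀Δt + ½aΔt²; chain segment to segment.
0–1 s: v starts -7 m/s; Δx = -7·1 + ½·-11·1² = -12.5 m; v ends -18 m/s.
1–5 s: v starts -18 m/s; Δx = -18·4 + ½·9·4² = 0 m; v ends 18 m/s.
5–11 s: v starts 18 m/s; Δx = 18·6 + ½·-6·6² = 0 m; v ends -18 m/s.
x(11) = -9 + Σ Δx = -21.5 m.

-21.5 m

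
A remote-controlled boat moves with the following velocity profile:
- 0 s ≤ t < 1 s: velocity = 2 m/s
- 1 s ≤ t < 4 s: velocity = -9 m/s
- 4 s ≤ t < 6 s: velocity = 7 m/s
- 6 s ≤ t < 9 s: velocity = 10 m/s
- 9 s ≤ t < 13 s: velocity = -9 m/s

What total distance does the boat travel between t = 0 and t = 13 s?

Total distance travelled is ∫|v| dt — sum the magnitudes of each area piece.
0–1 s: |2| × 1 = 2 m
1–4 s: |-9| × 3 = 27 m
4–6 s: |7| × 2 = 14 m
6–9 s: |10| × 3 = 30 m
9–13 s: |-9| × 4 = 36 m
Total distance = 109 m

109 m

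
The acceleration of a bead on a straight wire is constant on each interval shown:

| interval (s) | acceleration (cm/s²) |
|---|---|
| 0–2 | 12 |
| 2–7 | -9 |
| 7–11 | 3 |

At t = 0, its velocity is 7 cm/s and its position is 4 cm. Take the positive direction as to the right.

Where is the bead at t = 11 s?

On each constant-a segment, Δv = aΔt and Δx = v₀Δt + ½aΔt²; chain segment to segment.
0–2 s: v starts 7 cm/s; Δx = 7·2 + ½·12·2² = 38 cm; v ends 31 cm/s.
2–7 s: v starts 31 cm/s; Δx = 31·5 + ½·-9·5² = 42.5 cm; v ends -14 cm/s.
7–11 s: v starts -14 cm/s; Δx = -14·4 + ½·3·4² = -32 cm; v ends -2 cm/s.
x(11) = 4 + Σ Δx = 52.5 cm.

52.5 cm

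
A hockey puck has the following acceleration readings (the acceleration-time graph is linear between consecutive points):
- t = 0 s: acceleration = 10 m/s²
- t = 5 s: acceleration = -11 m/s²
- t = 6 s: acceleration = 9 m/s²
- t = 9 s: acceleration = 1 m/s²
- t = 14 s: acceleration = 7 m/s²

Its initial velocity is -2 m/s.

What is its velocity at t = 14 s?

Δv equals the area under the a-t graph; then v = v₀ + Δv.
0–5 s: ½(10 + -11)(5) = -2.5 m/s
5–6 s: ½(-11 + 9)(1) = -1 m/s
6–9 s: ½(9 + 1)(3) = 15 m/s
9–14 s: ½(1 + 7)(5) = 20 m/s
Δv = 31.5 m/s, so v(14) = -2 + (31.5) = 29.5 m/s.

29.5 m/s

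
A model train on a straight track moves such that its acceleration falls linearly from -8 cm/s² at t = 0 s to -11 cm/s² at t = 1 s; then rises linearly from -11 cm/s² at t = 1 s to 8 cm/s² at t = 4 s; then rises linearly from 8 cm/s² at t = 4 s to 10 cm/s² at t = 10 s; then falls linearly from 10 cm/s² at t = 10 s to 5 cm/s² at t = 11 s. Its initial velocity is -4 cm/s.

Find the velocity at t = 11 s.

Δv equals the area under the a-t graph; then v = v₀ + Δv.
0–1 s: ½(-8 + -11)(1) = -9.5 cm/s
1–4 s: ½(-11 + 8)(3) = -4.5 cm/s
4–10 s: ½(8 + 10)(6) = 54 cm/s
10–11 s: ½(10 + 5)(1) = 7.5 cm/s
Δv = 47.5 cm/s, so v(11) = -4 + (47.5) = 43.5 cm/s.

43.5 cm/s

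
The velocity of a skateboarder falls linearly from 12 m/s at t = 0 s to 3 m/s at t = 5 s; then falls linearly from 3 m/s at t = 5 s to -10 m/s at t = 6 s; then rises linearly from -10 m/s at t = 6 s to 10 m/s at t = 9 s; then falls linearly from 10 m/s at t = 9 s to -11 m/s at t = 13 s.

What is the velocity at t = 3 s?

On 0–5 s the graph is linear from 12 to 3 m/s: v(3) = 12 + (3 − 12)·(3 − 0)/(5 − 0) = 6.6 m/s.

6.6 m/s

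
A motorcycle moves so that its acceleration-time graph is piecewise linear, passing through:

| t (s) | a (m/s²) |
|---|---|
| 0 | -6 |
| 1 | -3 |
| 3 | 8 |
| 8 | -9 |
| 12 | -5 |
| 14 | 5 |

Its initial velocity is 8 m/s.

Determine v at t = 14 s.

-22 m/s

Δv equals the area under the a-t graph; then v = v₀ + Δv.
0–1 s: ½(-6 + -3)(1) = -4.5 m/s
1–3 s: ½(-3 + 8)(2) = 5 m/s
3–8 s: ½(8 + -9)(5) = -2.5 m/s
8–12 s: ½(-9 + -5)(4) = -28 m/s
12–14 s: ½(-5 + 5)(2) = 0 m/s
Δv = -30 m/s, so v(14) = 8 + (-30) = -22 m/s.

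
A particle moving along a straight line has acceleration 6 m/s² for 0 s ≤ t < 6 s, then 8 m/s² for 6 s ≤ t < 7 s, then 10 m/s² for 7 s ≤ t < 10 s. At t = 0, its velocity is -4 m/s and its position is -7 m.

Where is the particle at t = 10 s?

278 m

On each constant-a segment, Δv = aΔt and Δx = v₀Δt + ½aΔt²; chain segment to segment.
0–6 s: v starts -4 m/s; Δx = -4·6 + ½·6·6² = 84 m; v ends 32 m/s.
6–7 s: v starts 32 m/s; Δx = 32·1 + ½·8·1² = 36 m; v ends 40 m/s.
7–10 s: v starts 40 m/s; Δx = 40·3 + ½·10·3² = 165 m; v ends 70 m/s.
x(10) = -7 + Σ Δx = 278 m.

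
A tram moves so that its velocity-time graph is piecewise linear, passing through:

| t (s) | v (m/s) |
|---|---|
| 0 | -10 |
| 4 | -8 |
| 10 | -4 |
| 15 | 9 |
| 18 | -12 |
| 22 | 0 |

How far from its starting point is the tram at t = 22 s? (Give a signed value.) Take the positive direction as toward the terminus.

-88 m

Net displacement equals the area under the velocity-time graph (areas below the axis count negative).
0–4 s: ½(-10 + -8)(4) = -36 m
4–10 s: ½(-8 + -4)(6) = -36 m
10–15 s: ½(-4 + 9)(5) = 12.5 m
15–18 s: ½(9 + -12)(3) = -4.5 m
18–22 s: ½(-12 + 0)(4) = -24 m
Net displacement = -88 m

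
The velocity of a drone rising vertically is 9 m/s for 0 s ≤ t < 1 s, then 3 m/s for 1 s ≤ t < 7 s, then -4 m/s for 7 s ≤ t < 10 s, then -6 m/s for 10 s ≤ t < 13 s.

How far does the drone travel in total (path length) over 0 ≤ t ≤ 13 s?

Total distance travelled is ∫|v| dt — sum the magnitudes of each area piece.
0–1 s: |9| × 1 = 9 m
1–7 s: |3| × 6 = 18 m
7–10 s: |-4| × 3 = 12 m
10–13 s: |-6| × 3 = 18 m
Total distance = 57 m

57 m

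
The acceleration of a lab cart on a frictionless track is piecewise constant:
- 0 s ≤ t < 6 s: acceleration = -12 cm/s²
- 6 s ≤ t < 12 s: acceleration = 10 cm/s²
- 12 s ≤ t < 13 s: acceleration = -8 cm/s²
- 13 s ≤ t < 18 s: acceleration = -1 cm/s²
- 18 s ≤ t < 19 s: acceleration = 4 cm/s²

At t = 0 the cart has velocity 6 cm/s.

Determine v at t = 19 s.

Δv equals the area under the a-t graph; then v = v₀ + Δv.
0–6 s: -12 × 6 = -72 cm/s
6–12 s: 10 × 6 = 60 cm/s
12–13 s: -8 × 1 = -8 cm/s
13–18 s: -1 × 5 = -5 cm/s
18–19 s: 4 × 1 = 4 cm/s
Δv = -21 cm/s, so v(19) = 6 + (-21) = -15 cm/s.

-15 cm/s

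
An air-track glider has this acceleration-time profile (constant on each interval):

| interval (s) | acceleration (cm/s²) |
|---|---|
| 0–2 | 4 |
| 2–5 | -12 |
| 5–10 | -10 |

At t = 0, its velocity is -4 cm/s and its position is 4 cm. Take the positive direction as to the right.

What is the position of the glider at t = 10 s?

-323 cm

On each constant-a segment, Δv = aΔt and Δx = v₀Δt + ½aΔt²; chain segment to segment.
0–2 s: v starts -4 cm/s; Δx = -4·2 + ½·4·2² = 0 cm; v ends 4 cm/s.
2–5 s: v starts 4 cm/s; Δx = 4·3 + ½·-12·3² = -42 cm; v ends -32 cm/s.
5–10 s: v starts -32 cm/s; Δx = -32·5 + ½·-10·5² = -285 cm; v ends -82 cm/s.
x(10) = 4 + Σ Δx = -323 cm.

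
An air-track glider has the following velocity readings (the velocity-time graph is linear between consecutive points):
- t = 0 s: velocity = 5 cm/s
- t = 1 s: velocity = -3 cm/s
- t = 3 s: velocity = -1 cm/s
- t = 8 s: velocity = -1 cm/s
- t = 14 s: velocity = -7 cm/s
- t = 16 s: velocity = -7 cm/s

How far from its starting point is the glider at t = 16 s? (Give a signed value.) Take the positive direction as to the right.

Displacement is the signed area under the v-t curve.
0–1 s: ½(5 + -3)(1) = 1 cm
1–3 s: ½(-3 + -1)(2) = -4 cm
3–8 s: -1 × 5 = -5 cm
8–14 s: ½(-1 + -7)(6) = -24 cm
14–16 s: -7 × 2 = -14 cm
Net displacement = -46 cm

-46 cm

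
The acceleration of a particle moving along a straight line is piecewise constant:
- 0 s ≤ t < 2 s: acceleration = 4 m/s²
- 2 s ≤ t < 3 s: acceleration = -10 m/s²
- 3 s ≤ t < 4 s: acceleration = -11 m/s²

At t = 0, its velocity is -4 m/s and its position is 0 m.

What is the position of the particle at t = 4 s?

On each constant-a segment, Δv = aΔt and Δx = v₀Δt + ½aΔt²; chain segment to segment.
0–2 s: v starts -4 m/s; Δx = -4·2 + ½·4·2² = 0 m; v ends 4 m/s.
2–3 s: v starts 4 m/s; Δx = 4·1 + ½·-10·1² = -1 m; v ends -6 m/s.
3–4 s: v starts -6 m/s; Δx = -6·1 + ½·-11·1² = -11.5 m; v ends -17 m/s.
x(4) = 0 + Σ Δx = -12.5 m.

-12.5 m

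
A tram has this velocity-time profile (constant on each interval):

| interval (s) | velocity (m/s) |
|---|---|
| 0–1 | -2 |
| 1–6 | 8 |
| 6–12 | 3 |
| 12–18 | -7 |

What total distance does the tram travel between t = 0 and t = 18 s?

102 m

Distance (not displacement) is the total path length: add the absolute areas under v-t.
0–1 s: |-2| × 1 = 2 m
1–6 s: |8| × 5 = 40 m
6–12 s: |3| × 6 = 18 m
12–18 s: |-7| × 6 = 42 m
Total distance = 102 m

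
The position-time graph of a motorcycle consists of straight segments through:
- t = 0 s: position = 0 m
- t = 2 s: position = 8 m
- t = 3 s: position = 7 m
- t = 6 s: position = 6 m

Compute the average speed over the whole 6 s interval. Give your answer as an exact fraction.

5/3 m/s

Average speed = (total path length)/(elapsed time); on a piecewise-linear x-t graph the path length is Σ|Δx|.
0–2 s: |Δx| = |8 − 0| = 8 m
2–3 s: |Δx| = |7 − 8| = 1 m
3–6 s: |Δx| = |6 − 7| = 1 m
Total path = 10 m; average speed = 10/6 = 5/3 m/s.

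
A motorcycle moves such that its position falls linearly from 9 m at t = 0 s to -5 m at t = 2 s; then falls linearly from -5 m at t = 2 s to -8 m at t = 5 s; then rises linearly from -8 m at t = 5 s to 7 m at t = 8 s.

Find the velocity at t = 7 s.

5 m/s

Velocity is the slope of the x-t graph on 5–8 s: (7 − -8)/(8 − 5) = 5 m/s.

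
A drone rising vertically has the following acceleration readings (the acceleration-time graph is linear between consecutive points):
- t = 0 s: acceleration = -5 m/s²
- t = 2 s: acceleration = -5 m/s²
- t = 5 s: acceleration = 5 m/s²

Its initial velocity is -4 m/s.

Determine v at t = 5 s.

Δv equals the area under the a-t graph; then v = v₀ + Δv.
0–2 s: -5 × 2 = -10 m/s
2–5 s: ½(-5 + 5)(3) = 0 m/s
Δv = -10 m/s, so v(5) = -4 + (-10) = -14 m/s.

-14 m/s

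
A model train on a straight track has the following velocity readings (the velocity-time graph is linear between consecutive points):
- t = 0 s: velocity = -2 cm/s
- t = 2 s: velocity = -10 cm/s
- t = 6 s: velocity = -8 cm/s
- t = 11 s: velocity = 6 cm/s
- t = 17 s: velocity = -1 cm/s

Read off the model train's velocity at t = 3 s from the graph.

On 2–6 s the graph is linear from -10 to -8 cm/s: v(3) = -10 + (-8 − -10)·(3 − 2)/(6 − 2) = -9.5 cm/s.

-9.5 cm/s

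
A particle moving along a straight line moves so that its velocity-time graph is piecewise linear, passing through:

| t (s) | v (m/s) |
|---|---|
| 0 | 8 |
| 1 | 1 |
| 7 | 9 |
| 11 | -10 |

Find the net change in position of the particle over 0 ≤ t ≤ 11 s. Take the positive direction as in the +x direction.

32.5 m

Displacement is the signed area under the v-t curve.
0–1 s: ½(8 + 1)(1) = 4.5 m
1–7 s: ½(1 + 9)(6) = 30 m
7–11 s: ½(9 + -10)(4) = -2 m
Net displacement = 32.5 m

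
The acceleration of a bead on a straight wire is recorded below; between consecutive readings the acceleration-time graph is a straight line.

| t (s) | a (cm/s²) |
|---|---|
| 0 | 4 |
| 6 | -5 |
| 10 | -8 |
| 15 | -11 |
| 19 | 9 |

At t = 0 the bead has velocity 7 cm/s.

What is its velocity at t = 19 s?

-73.5 cm/s

Δv equals the area under the a-t graph; then v = v₀ + Δv.
0–6 s: ½(4 + -5)(6) = -3 cm/s
6–10 s: ½(-5 + -8)(4) = -26 cm/s
10–15 s: ½(-8 + -11)(5) = -47.5 cm/s
15–19 s: ½(-11 + 9)(4) = -4 cm/s
Δv = -80.5 cm/s, so v(19) = 7 + (-80.5) = -73.5 cm/s.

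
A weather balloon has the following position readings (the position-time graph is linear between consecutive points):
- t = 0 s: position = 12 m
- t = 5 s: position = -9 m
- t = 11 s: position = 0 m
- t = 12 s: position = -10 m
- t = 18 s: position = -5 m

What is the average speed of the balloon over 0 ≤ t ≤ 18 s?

Average speed = (total path length)/(elapsed time); on a piecewise-linear x-t graph the path length is Σ|Δx|.
0–5 s: |Δx| = |-9 − 12| = 21 m
5–11 s: |Δx| = |0 − -9| = 9 m
11–12 s: |Δx| = |-10 − 0| = 10 m
12–18 s: |Δx| = |-5 − -10| = 5 m
Total path = 45 m; average speed = 45/18 = 2.5 m/s.

2.5 m/s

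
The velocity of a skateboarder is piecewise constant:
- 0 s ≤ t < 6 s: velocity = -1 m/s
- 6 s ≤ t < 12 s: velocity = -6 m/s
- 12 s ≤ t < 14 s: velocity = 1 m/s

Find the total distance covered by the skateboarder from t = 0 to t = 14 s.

Distance (not displacement) is the total path length: add the absolute areas under v-t.
0–6 s: |-1| × 6 = 6 m
6–12 s: |-6| × 6 = 36 m
12–14 s: |1| × 2 = 2 m
Total distance = 44 m

44 m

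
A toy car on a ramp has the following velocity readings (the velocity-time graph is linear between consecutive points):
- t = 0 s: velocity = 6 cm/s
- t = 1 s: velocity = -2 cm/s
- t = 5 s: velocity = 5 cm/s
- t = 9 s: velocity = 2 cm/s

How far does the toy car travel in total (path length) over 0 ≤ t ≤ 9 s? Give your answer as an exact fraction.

347/14 cm

Total distance travelled is ∫|v| dt — sum the magnitudes of each area piece.
0–1 s: v = 0 at t = 0.75 s; triangle areas 2.25 + 0.25 = 2.5 cm
1–5 s: v = 0 at t = 15/7 s; triangle areas 8/7 + 50/7 = 58/7 cm
5–9 s: |½(5 + 2)(4)| = 14 cm
Total distance = 347/14 cm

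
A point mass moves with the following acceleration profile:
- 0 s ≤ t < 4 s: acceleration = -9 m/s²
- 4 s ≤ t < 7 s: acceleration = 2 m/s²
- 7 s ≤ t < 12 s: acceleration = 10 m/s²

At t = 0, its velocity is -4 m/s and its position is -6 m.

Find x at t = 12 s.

-250 m

On each constant-a segment, Δv = aΔt and Δx = v₀Δt + ½aΔt²; chain segment to segment.
0–4 s: v starts -4 m/s; Δx = -4·4 + ½·-9·4² = -88 m; v ends -40 m/s.
4–7 s: v starts -40 m/s; Δx = -40·3 + ½·2·3² = -111 m; v ends -34 m/s.
7–12 s: v starts -34 m/s; Δx = -34·5 + ½·10·5² = -45 m; v ends 16 m/s.
x(12) = -6 + Σ Δx = -250 m.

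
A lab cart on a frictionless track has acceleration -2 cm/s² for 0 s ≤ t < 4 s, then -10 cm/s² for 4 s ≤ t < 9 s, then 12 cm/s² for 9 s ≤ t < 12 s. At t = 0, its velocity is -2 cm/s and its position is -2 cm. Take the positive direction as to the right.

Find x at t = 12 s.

-327 cm

On each constant-a segment, Δv = aΔt and Δx = v₀Δt + ½aΔt²; chain segment to segment.
0–4 s: v starts -2 cm/s; Δx = -2·4 + ½·-2·4² = -24 cm; v ends -10 cm/s.
4–9 s: v starts -10 cm/s; Δx = -10·5 + ½·-10·5² = -175 cm; v ends -60 cm/s.
9–12 s: v starts -60 cm/s; Δx = -60·3 + ½·12·3² = -126 cm; v ends -24 cm/s.
x(12) = -2 + Σ Δx = -327 cm.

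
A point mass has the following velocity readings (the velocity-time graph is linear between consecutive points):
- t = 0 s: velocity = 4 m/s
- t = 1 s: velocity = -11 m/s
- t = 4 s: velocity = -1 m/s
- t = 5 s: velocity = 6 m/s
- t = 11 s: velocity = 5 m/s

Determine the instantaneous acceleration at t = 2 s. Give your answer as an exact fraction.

Acceleration is the slope of the v-t graph on 1–4 s: (-1 − -11)/(4 − 1) = 10/3 m/s².

10/3 m/s²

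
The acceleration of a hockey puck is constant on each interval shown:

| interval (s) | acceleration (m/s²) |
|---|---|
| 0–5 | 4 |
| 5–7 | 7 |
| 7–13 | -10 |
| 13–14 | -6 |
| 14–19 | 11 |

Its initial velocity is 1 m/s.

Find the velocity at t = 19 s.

24 m/s

Δv equals the area under the a-t graph; then v = v₀ + Δv.
0–5 s: 4 × 5 = 20 m/s
5–7 s: 7 × 2 = 14 m/s
7–13 s: -10 × 6 = -60 m/s
13–14 s: -6 × 1 = -6 m/s
14–19 s: 11 × 5 = 55 m/s
Δv = 23 m/s, so v(19) = 1 + (23) = 24 m/s.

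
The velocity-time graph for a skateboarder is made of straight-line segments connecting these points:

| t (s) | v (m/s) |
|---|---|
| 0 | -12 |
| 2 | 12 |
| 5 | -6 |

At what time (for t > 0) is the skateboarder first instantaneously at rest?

v changes sign on 0–2 s (from -12 to 12); the graph is linear there, so v = 0 at t = 0 + (12)·(2 − 0)/(12 − -12) = 1 s.

t = 1 s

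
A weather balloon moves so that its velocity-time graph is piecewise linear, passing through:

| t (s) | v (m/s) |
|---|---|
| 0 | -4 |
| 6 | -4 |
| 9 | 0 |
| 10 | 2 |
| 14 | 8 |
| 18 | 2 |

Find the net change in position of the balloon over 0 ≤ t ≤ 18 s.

11 m

Displacement is the signed area under the v-t curve.
0–6 s: -4 × 6 = -24 m
6–9 s: ½(-4 + 0)(3) = -6 m
9–10 s: ½(0 + 2)(1) = 1 m
10–14 s: ½(2 + 8)(4) = 20 m
14–18 s: ½(8 + 2)(4) = 20 m
Net displacement = 11 m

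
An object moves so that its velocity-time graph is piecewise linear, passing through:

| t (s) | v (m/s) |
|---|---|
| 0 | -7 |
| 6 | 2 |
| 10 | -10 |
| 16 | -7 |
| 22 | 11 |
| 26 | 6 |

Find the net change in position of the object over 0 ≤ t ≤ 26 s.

Displacement is the signed area under the v-t curve.
0–6 s: ½(-7 + 2)(6) = -15 m
6–10 s: ½(2 + -10)(4) = -16 m
10–16 s: ½(-10 + -7)(6) = -51 m
16–22 s: ½(-7 + 11)(6) = 12 m
22–26 s: ½(11 + 6)(4) = 34 m
Net displacement = -36 m

-36 m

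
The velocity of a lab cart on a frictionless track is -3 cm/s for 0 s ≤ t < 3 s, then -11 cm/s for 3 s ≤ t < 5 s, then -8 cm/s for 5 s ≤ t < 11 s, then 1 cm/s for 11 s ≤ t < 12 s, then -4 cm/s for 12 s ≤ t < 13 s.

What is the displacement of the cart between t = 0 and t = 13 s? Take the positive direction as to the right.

-82 cm

Displacement is the signed area under the v-t curve.
0–3 s: -3 × 3 = -9 cm
3–5 s: -11 × 2 = -22 cm
5–11 s: -8 × 6 = -48 cm
11–12 s: 1 × 1 = 1 cm
12–13 s: -4 × 1 = -4 cm
Net displacement = -82 cm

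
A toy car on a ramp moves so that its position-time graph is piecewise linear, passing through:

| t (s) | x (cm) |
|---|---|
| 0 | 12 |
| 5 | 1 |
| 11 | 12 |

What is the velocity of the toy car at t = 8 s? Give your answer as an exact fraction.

Velocity is the slope of the x-t graph on 5–11 s: (12 − 1)/(11 − 5) = 11/6 cm/s.

11/6 cm/s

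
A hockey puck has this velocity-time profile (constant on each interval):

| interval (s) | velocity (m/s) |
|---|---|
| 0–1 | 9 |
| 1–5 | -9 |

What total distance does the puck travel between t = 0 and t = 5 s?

Total distance travelled is ∫|v| dt — sum the magnitudes of each area piece.
0–1 s: |9| × 1 = 9 m
1–5 s: |-9| × 4 = 36 m
Total distance = 45 m

45 m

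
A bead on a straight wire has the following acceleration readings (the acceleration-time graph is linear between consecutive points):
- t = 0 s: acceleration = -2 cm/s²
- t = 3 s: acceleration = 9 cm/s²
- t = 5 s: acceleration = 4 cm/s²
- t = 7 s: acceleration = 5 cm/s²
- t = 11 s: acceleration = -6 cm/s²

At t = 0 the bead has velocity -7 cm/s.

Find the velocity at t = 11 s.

23.5 cm/s

Δv equals the area under the a-t graph; then v = v₀ + Δv.
0–3 s: ½(-2 + 9)(3) = 10.5 cm/s
3–5 s: ½(9 + 4)(2) = 13 cm/s
5–7 s: ½(4 + 5)(2) = 9 cm/s
7–11 s: ½(5 + -6)(4) = -2 cm/s
Δv = 30.5 cm/s, so v(11) = -7 + (30.5) = 23.5 cm/s.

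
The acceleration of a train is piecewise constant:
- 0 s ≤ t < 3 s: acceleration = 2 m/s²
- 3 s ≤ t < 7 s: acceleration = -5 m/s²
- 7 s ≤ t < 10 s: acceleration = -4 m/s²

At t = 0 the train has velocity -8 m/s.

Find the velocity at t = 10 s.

-34 m/s

Δv equals the area under the a-t graph; then v = v₀ + Δv.
0–3 s: 2 × 3 = 6 m/s
3–7 s: -5 × 4 = -20 m/s
7–10 s: -4 × 3 = -12 m/s
Δv = -26 m/s, so v(10) = -8 + (-26) = -34 m/s.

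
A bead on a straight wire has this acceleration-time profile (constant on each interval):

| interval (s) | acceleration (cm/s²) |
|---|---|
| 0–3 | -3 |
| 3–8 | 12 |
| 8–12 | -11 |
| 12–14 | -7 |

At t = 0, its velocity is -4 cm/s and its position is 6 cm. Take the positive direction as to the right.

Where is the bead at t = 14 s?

On each constant-a segment, Δv = aΔt and Δx = v₀Δt + ½aΔt²; chain segment to segment.
0–3 s: v starts -4 cm/s; Δx = -4·3 + ½·-3·3² = -25.5 cm; v ends -13 cm/s.
3–8 s: v starts -13 cm/s; Δx = -13·5 + ½·12·5² = 85 cm; v ends 47 cm/s.
8–12 s: v starts 47 cm/s; Δx = 47·4 + ½·-11·4² = 100 cm; v ends 3 cm/s.
12–14 s: v starts 3 cm/s; Δx = 3·2 + ½·-7·2² = -8 cm; v ends -11 cm/s.
x(14) = 6 + Σ Δx = 157.5 cm.

157.5 cm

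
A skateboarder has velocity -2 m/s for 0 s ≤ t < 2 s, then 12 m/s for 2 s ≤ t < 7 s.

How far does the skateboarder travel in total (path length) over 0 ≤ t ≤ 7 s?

64 m

Total distance travelled is ∫|v| dt — sum the magnitudes of each area piece.
0–2 s: |-2| × 2 = 4 m
2–7 s: |12| × 5 = 60 m
Total distance = 64 m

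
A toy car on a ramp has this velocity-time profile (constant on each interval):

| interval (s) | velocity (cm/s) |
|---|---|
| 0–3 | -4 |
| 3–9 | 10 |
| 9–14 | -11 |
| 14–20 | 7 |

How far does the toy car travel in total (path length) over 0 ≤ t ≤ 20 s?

169 cm

Total distance travelled is ∫|v| dt — sum the magnitudes of each area piece.
0–3 s: |-4| × 3 = 12 cm
3–9 s: |10| × 6 = 60 cm
9–14 s: |-11| × 5 = 55 cm
14–20 s: |7| × 6 = 42 cm
Total distance = 169 cm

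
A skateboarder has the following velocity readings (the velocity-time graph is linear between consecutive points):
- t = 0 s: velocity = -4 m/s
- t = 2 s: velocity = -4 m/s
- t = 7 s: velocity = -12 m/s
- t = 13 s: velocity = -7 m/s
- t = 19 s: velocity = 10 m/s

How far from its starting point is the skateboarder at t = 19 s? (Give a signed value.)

Displacement is the signed area under the v-t curve.
0–2 s: -4 × 2 = -8 m
2–7 s: ½(-4 + -12)(5) = -40 m
7–13 s: ½(-12 + -7)(6) = -57 m
13–19 s: ½(-7 + 10)(6) = 9 m
Net displacement = -96 m

-96 m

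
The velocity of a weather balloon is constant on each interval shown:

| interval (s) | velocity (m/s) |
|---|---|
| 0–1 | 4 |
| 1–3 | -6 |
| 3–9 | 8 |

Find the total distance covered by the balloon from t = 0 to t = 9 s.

Total distance travelled is ∫|v| dt — sum the magnitudes of each area piece.
0–1 s: |4| × 1 = 4 m
1–3 s: |-6| × 2 = 12 m
3–9 s: |8| × 6 = 48 m
Total distance = 64 m

64 m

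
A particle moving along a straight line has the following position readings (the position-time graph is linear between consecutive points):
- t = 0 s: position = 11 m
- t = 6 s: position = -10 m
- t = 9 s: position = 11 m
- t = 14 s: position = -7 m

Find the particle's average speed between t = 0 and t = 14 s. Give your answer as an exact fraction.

30/7 m/s

Average speed = (total path length)/(elapsed time); on a piecewise-linear x-t graph the path length is Σ|Δx|.
0–6 s: |Δx| = |-10 − 11| = 21 m
6–9 s: |Δx| = |11 − -10| = 21 m
9–14 s: |Δx| = |-7 − 11| = 18 m
Total path = 60 m; average speed = 60/14 = 30/7 m/s.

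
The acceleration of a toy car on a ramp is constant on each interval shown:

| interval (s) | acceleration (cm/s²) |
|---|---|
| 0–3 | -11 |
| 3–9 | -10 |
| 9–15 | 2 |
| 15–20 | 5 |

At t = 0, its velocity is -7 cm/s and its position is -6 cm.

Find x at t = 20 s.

-1438 cm

On each constant-a segment, Δv = aΔt and Δx = v₀Δt + ½aΔt²; chain segment to segment.
0–3 s: v starts -7 cm/s; Δx = -7·3 + ½·-11·3² = -70.5 cm; v ends -40 cm/s.
3–9 s: v starts -40 cm/s; Δx = -40·6 + ½·-10·6² = -420 cm; v ends -100 cm/s.
9–15 s: v starts -100 cm/s; Δx = -100·6 + ½·2·6² = -564 cm; v ends -88 cm/s.
15–20 s: v starts -88 cm/s; Δx = -88·5 + ½·5·5² = -377.5 cm; v ends -63 cm/s.
x(20) = -6 + Σ Δx = -1438 cm.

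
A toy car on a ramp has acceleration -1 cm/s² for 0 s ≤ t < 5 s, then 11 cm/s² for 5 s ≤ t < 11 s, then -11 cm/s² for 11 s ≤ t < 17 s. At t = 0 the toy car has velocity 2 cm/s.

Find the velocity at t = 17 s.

-3 cm/s

Δv equals the area under the a-t graph; then v = v₀ + Δv.
0–5 s: -1 × 5 = -5 cm/s
5–11 s: 11 × 6 = 66 cm/s
11–17 s: -11 × 6 = -66 cm/s
Δv = -5 cm/s, so v(17) = 2 + (-5) = -3 cm/s.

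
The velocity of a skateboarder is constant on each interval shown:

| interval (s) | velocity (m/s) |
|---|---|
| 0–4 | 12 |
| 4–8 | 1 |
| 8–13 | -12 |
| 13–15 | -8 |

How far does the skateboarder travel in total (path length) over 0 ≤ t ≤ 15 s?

128 m

Distance (not displacement) is the total path length: add the absolute areas under v-t.
0–4 s: |12| × 4 = 48 m
4–8 s: |1| × 4 = 4 m
8–13 s: |-12| × 5 = 60 m
13–15 s: |-8| × 2 = 16 m
Total distance = 128 m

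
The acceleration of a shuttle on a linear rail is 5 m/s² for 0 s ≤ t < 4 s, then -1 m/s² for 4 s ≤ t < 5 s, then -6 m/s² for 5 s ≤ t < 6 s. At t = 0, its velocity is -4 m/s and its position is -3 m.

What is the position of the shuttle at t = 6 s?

On each constant-a segment, Δv = aΔt and Δx = v₀Δt + ½aΔt²; chain segment to segment.
0–4 s: v starts -4 m/s; Δx = -4·4 + ½·5·4² = 24 m; v ends 16 m/s.
4–5 s: v starts 16 m/s; Δx = 16·1 + ½·-1·1² = 15.5 m; v ends 15 m/s.
5–6 s: v starts 15 m/s; Δx = 15·1 + ½·-6·1² = 12 m; v ends 9 m/s.
x(6) = -3 + Σ Δx = 48.5 m.

48.5 m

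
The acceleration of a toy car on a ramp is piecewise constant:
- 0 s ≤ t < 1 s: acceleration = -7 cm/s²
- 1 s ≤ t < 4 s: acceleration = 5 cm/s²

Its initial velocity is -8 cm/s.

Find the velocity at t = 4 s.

0 cm/s

Δv equals the area under the a-t graph; then v = v₀ + Δv.
0–1 s: -7 × 1 = -7 cm/s
1–4 s: 5 × 3 = 15 cm/s
Δv = 8 cm/s, so v(4) = -8 + (8) = 0 cm/s.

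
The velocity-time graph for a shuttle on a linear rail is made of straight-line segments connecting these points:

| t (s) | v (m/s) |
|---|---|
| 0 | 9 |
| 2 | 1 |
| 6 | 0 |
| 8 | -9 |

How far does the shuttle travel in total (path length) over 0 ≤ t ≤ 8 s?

21 m

Distance (not displacement) is the total path length: add the absolute areas under v-t.
0–2 s: |½(9 + 1)(2)| = 10 m
2–6 s: |½(1 + 0)(4)| = 2 m
6–8 s: |½(0 + -9)(2)| = 9 m
Total distance = 21 m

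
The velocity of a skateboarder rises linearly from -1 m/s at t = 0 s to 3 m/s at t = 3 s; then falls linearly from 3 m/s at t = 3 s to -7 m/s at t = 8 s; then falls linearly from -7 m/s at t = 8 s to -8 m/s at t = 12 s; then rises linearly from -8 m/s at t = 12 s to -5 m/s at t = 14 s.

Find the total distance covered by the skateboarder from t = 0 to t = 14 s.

61.25 m

Total distance travelled is ∫|v| dt — sum the magnitudes of each area piece.
0–3 s: v = 0 at t = 0.75 s; triangle areas 0.375 + 3.375 = 3.75 m
3–8 s: v = 0 at t = 4.5 s; triangle areas 2.25 + 12.25 = 14.5 m
8–12 s: |½(-7 + -8)(4)| = 30 m
12–14 s: |½(-8 + -5)(2)| = 13 m
Total distance = 61.25 m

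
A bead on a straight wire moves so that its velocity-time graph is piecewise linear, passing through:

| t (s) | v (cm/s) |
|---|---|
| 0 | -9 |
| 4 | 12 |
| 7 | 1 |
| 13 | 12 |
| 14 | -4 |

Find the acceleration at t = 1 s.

5.25 cm/s²

Acceleration is the slope of the v-t graph on 0–4 s: (12 − -9)/(4 − 0) = 5.25 cm/s².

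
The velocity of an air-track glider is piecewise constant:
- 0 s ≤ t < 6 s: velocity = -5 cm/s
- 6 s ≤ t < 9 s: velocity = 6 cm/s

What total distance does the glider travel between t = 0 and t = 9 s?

Distance (not displacement) is the total path length: add the absolute areas under v-t.
0–6 s: |-5| × 6 = 30 cm
6–9 s: |6| × 3 = 18 cm
Total distance = 48 cm

48 cm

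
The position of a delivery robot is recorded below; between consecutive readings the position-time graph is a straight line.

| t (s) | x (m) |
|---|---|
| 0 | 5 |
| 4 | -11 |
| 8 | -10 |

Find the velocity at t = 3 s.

Velocity is the slope of the x-t graph on 0–4 s: (-11 − 5)/(4 − 0) = -4 m/s.

-4 m/s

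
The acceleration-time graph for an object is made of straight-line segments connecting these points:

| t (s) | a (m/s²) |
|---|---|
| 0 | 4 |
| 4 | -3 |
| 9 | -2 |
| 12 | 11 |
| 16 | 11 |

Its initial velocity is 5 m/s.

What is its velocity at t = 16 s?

Δv equals the area under the a-t graph; then v = v₀ + Δv.
0–4 s: ½(4 + -3)(4) = 2 m/s
4–9 s: ½(-3 + -2)(5) = -12.5 m/s
9–12 s: ½(-2 + 11)(3) = 13.5 m/s
12–16 s: 11 × 4 = 44 m/s
Δv = 47 m/s, so v(16) = 5 + (47) = 52 m/s.

52 m/s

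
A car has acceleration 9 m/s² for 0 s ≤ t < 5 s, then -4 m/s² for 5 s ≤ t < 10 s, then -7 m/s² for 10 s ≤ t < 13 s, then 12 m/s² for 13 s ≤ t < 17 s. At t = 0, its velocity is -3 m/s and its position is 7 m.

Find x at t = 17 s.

On each constant-a segment, Δv = aΔt and Δx = v₀Δt + ½aΔt²; chain segment to segment.
0–5 s: v starts -3 m/s; Δx = -3·5 + ½·9·5² = 97.5 m; v ends 42 m/s.
5–10 s: v starts 42 m/s; Δx = 42·5 + ½·-4·5² = 160 m; v ends 22 m/s.
10–13 s: v starts 22 m/s; Δx = 22·3 + ½·-7·3² = 34.5 m; v ends 1 m/s.
13–17 s: v starts 1 m/s; Δx = 1·4 + ½·12·4² = 100 m; v ends 49 m/s.
x(17) = 7 + Σ Δx = 399 m.

399 m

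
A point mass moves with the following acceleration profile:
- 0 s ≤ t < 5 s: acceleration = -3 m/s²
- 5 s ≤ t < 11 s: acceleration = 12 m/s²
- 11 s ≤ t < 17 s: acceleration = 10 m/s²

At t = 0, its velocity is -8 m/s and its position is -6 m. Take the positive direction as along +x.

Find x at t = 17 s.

468.5 m

On each constant-a segment, Δv = aΔt and Δx = v₀Δt + ½aΔt²; chain segment to segment.
0–5 s: v starts -8 m/s; Δx = -8·5 + ½·-3·5² = -77.5 m; v ends -23 m/s.
5–11 s: v starts -23 m/s; Δx = -23·6 + ½·12·6² = 78 m; v ends 49 m/s.
11–17 s: v starts 49 m/s; Δx = 49·6 + ½·10·6² = 474 m; v ends 109 m/s.
x(17) = -6 + Σ Δx = 468.5 m.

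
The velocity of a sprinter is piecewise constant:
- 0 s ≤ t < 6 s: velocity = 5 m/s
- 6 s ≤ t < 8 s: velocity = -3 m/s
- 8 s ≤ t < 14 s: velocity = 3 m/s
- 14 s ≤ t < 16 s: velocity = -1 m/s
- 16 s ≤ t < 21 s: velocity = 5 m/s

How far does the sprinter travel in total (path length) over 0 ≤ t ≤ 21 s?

81 m

Total distance travelled is ∫|v| dt — sum the magnitudes of each area piece.
0–6 s: |5| × 6 = 30 m
6–8 s: |-3| × 2 = 6 m
8–14 s: |3| × 6 = 18 m
14–16 s: |-1| × 2 = 2 m
16–21 s: |5| × 5 = 25 m
Total distance = 81 m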